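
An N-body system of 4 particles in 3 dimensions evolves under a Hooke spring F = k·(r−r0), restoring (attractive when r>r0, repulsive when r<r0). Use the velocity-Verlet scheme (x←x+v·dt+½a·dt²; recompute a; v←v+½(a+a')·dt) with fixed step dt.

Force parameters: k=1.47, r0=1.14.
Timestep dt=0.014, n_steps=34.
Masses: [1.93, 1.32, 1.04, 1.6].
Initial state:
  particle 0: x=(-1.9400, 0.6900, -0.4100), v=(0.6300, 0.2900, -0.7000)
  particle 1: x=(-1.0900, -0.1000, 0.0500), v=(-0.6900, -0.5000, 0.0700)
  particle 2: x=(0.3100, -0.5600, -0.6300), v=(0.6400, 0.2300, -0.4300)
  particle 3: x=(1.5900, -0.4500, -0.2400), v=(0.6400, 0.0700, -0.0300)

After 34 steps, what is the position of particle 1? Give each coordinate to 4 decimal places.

(-1.1520, -0.3592, 0.0228)

step 0: x0=(-1.9400, 0.6900, -0.4100) x1=(-1.0900, -0.1000, 0.0500) x2=(0.3100, -0.5600, -0.6300) x3=(1.5900, -0.4500, -0.2400)
step 1: x0=(-1.9309, 0.6939, -0.4198) x1=(-1.0995, -0.1070, 0.0509) x2=(0.3188, -0.5567, -0.6360) x3=(1.5986, -0.4489, -0.2404)
step 2: x0=(-1.9212, 0.6977, -0.4296) x1=(-1.1085, -0.1141, 0.0518) x2=(0.3271, -0.5531, -0.6418) x3=(1.6064, -0.4477, -0.2408)
step 3: x0=(-1.9110, 0.7011, -0.4394) x1=(-1.1171, -0.1213, 0.0525) x2=(0.3350, -0.5493, -0.6476) x3=(1.6135, -0.4463, -0.2413)
step 4: x0=(-1.9002, 0.7044, -0.4491) x1=(-1.1252, -0.1285, 0.0532) x2=(0.3425, -0.5452, -0.6532) x3=(1.6198, -0.4447, -0.2417)
step 5: x0=(-1.8889, 0.7074, -0.4589) x1=(-1.1330, -0.1357, 0.0537) x2=(0.3496, -0.5410, -0.6587) x3=(1.6253, -0.4429, -0.2421)
step 6: x0=(-1.8770, 0.7102, -0.4687) x1=(-1.1402, -0.1430, 0.0542) x2=(0.3563, -0.5364, -0.6642) x3=(1.6301, -0.4410, -0.2426)
step 7: x0=(-1.8645, 0.7127, -0.4784) x1=(-1.1471, -0.1504, 0.0546) x2=(0.3625, -0.5317, -0.6695) x3=(1.6341, -0.4389, -0.2430)
step 8: x0=(-1.8515, 0.7150, -0.4881) x1=(-1.1534, -0.1578, 0.0548) x2=(0.3683, -0.5267, -0.6746) x3=(1.6373, -0.4366, -0.2435)
step 9: x0=(-1.8379, 0.7171, -0.4978) x1=(-1.1593, -0.1653, 0.0550) x2=(0.3737, -0.5215, -0.6797) x3=(1.6398, -0.4341, -0.2440)
step 10: x0=(-1.8238, 0.7190, -0.5075) x1=(-1.1648, -0.1728, 0.0550) x2=(0.3786, -0.5161, -0.6847) x3=(1.6414, -0.4315, -0.2445)
step 11: x0=(-1.8091, 0.7206, -0.5172) x1=(-1.1697, -0.1803, 0.0550) x2=(0.3831, -0.5104, -0.6895) x3=(1.6424, -0.4287, -0.2450)
step 12: x0=(-1.7939, 0.7220, -0.5268) x1=(-1.1742, -0.1879, 0.0548) x2=(0.3872, -0.5046, -0.6942) x3=(1.6425, -0.4257, -0.2455)
step 13: x0=(-1.7782, 0.7231, -0.5365) x1=(-1.1782, -0.1955, 0.0546) x2=(0.3908, -0.4985, -0.6988) x3=(1.6419, -0.4226, -0.2460)
step 14: x0=(-1.7619, 0.7241, -0.5461) x1=(-1.1817, -0.2032, 0.0542) x2=(0.3940, -0.4921, -0.7033) x3=(1.6406, -0.4193, -0.2465)
step 15: x0=(-1.7451, 0.7248, -0.5556) x1=(-1.1848, -0.2109, 0.0537) x2=(0.3968, -0.4856, -0.7077) x3=(1.6385, -0.4159, -0.2471)
step 16: x0=(-1.7278, 0.7252, -0.5652) x1=(-1.1874, -0.2186, 0.0531) x2=(0.3992, -0.4789, -0.7119) x3=(1.6356, -0.4123, -0.2476)
step 17: x0=(-1.7099, 0.7255, -0.5747) x1=(-1.1894, -0.2264, 0.0524) x2=(0.4011, -0.4719, -0.7161) x3=(1.6320, -0.4085, -0.2482)
step 18: x0=(-1.6916, 0.7255, -0.5842) x1=(-1.1910, -0.2342, 0.0516) x2=(0.4026, -0.4648, -0.7201) x3=(1.6277, -0.4046, -0.2488)
step 19: x0=(-1.6727, 0.7254, -0.5936) x1=(-1.1922, -0.2420, 0.0506) x2=(0.4037, -0.4574, -0.7240) x3=(1.6226, -0.4005, -0.2495)
step 20: x0=(-1.6533, 0.7249, -0.6031) x1=(-1.1928, -0.2498, 0.0496) x2=(0.4043, -0.4499, -0.7278) x3=(1.6167, -0.3962, -0.2501)
step 21: x0=(-1.6335, 0.7243, -0.6125) x1=(-1.1929, -0.2576, 0.0484) x2=(0.4046, -0.4422, -0.7315) x3=(1.6102, -0.3919, -0.2508)
step 22: x0=(-1.6131, 0.7235, -0.6218) x1=(-1.1926, -0.2655, 0.0472) x2=(0.4044, -0.4342, -0.7351) x3=(1.6029, -0.3873, -0.2515)
step 23: x0=(-1.5923, 0.7224, -0.6311) x1=(-1.1918, -0.2733, 0.0458) x2=(0.4039, -0.4261, -0.7385) x3=(1.5950, -0.3826, -0.2522)
step 24: x0=(-1.5710, 0.7212, -0.6404) x1=(-1.1905, -0.2812, 0.0443) x2=(0.4029, -0.4179, -0.7419) x3=(1.5863, -0.3778, -0.2529)
step 25: x0=(-1.5492, 0.7197, -0.6496) x1=(-1.1887, -0.2890, 0.0426) x2=(0.4016, -0.4094, -0.7451) x3=(1.5769, -0.3729, -0.2537)
step 26: x0=(-1.5270, 0.7180, -0.6588) x1=(-1.1865, -0.2969, 0.0409) x2=(0.3998, -0.4008, -0.7483) x3=(1.5668, -0.3678, -0.2545)
step 27: x0=(-1.5043, 0.7161, -0.6680) x1=(-1.1838, -0.3047, 0.0390) x2=(0.3977, -0.3920, -0.7513) x3=(1.5561, -0.3625, -0.2553)
step 28: x0=(-1.4812, 0.7140, -0.6771) x1=(-1.1806, -0.3126, 0.0371) x2=(0.3952, -0.3831, -0.7542) x3=(1.5447, -0.3572, -0.2561)
step 29: x0=(-1.4577, 0.7118, -0.6861) x1=(-1.1770, -0.3204, 0.0350) x2=(0.3923, -0.3740, -0.7571) x3=(1.5326, -0.3517, -0.2570)
step 30: x0=(-1.4337, 0.7093, -0.6951) x1=(-1.1729, -0.3282, 0.0328) x2=(0.3890, -0.3647, -0.7598) x3=(1.5199, -0.3460, -0.2579)
step 31: x0=(-1.4093, 0.7066, -0.7041) x1=(-1.1683, -0.3360, 0.0305) x2=(0.3854, -0.3554, -0.7624) x3=(1.5066, -0.3403, -0.2588)
step 32: x0=(-1.3845, 0.7037, -0.7130) x1=(-1.1633, -0.3437, 0.0280) x2=(0.3814, -0.3458, -0.7650) x3=(1.4926, -0.3344, -0.2598)
step 33: x0=(-1.3594, 0.7007, -0.7218) x1=(-1.1579, -0.3515, 0.0255) x2=(0.3771, -0.3362, -0.7674) x3=(1.4780, -0.3285, -0.2607)
step 34: x0=(-1.3338, 0.6975, -0.7306) x1=(-1.1520, -0.3592, 0.0228) x2=(0.3725, -0.3264, -0.7698) x3=(1.4628, -0.3224, -0.2617)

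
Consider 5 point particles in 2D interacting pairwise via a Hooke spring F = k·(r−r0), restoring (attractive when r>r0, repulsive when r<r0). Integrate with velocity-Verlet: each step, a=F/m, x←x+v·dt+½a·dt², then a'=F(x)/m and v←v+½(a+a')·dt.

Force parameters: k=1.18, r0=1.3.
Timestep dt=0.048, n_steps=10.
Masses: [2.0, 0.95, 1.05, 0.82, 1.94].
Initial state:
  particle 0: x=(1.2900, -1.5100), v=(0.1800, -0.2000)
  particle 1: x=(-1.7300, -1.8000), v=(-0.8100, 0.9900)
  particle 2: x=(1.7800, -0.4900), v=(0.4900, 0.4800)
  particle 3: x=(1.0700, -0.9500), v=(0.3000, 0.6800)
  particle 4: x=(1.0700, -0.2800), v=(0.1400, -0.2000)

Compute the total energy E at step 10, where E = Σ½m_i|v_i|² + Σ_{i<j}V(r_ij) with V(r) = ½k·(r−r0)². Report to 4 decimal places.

step 0: x0=(1.2900, -1.5100) x1=(-1.7300, -1.8000) x2=(1.7800, -0.4900) x3=(1.0700, -0.9500) x4=(1.0700, -0.2800)
step 1: x0=(1.2976, -1.5203) x1=(-1.7585, -1.7491) x2=(1.8018, -0.4678) x3=(1.0808, -0.9185) x4=(1.0752, -0.2896)
step 2: x0=(1.3030, -1.5318) x1=(-1.7660, -1.6915) x2=(1.8201, -0.4471) x3=(1.0843, -0.8895) x4=(1.0772, -0.2993)
step 3: x0=(1.3063, -1.5445) x1=(-1.7522, -1.6277) x2=(1.8348, -0.4280) x3=(1.0806, -0.8632) x4=(1.0762, -0.3089)
step 4: x0=(1.3074, -1.5581) x1=(-1.7175, -1.5582) x2=(1.8458, -0.4105) x3=(1.0698, -0.8396) x4=(1.0720, -0.3184)
step 5: x0=(1.3064, -1.5725) x1=(-1.6622, -1.4833) x2=(1.8530, -0.3945) x3=(1.0523, -0.8189) x4=(1.0649, -0.3276)
step 6: x0=(1.3033, -1.5875) x1=(-1.5871, -1.4036) x2=(1.8566, -0.3799) x3=(1.0281, -0.8011) x4=(1.0550, -0.3365)
step 7: x0=(1.2983, -1.6030) x1=(-1.4932, -1.3199) x2=(1.8566, -0.3667) x3=(0.9977, -0.7861) x4=(1.0424, -0.3450)
step 8: x0=(1.2915, -1.6188) x1=(-1.3817, -1.2326) x2=(1.8532, -0.3549) x3=(0.9615, -0.7740) x4=(1.0274, -0.3529)
step 9: x0=(1.2830, -1.6347) x1=(-1.2541, -1.1426) x2=(1.8465, -0.3442) x3=(0.9198, -0.7647) x4=(1.0102, -0.3603)
step 10: x0=(1.2731, -1.6506) x1=(-1.1121, -1.0504) x2=(1.8368, -0.3348) x3=(0.8733, -0.7580) x4=(0.9913, -0.3669)
step 0 velocities: v0=(0.1800, -0.2000) v1=(-0.8100, 0.9900) v2=(0.4900, 0.4800) v3=(0.3000, 0.6800) v4=(0.1400, -0.2000)
step 0: KE=1.3809, PE=9.8104, E=11.1913
step 10 velocities: v0=(-0.2199, -0.3292) v1=(3.0885, 1.9355) v2=(-0.2305, 0.1858) v3=(-1.0153, 0.1121) v4=(-0.4108, -0.1306)
step 10: KE=7.1213, PE=4.0514, E=11.1727

11.1727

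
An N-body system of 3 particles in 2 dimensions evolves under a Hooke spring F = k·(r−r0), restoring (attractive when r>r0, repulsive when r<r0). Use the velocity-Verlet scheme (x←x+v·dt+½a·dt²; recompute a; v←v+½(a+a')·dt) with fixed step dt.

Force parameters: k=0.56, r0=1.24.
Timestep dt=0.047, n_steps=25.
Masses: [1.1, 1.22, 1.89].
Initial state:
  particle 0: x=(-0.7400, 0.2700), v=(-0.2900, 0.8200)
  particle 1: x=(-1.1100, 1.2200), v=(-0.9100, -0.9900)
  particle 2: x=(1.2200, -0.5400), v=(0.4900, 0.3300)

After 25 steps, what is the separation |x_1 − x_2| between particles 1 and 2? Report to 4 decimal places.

3.0454

step 0: x0=(-0.7400, 0.2700) x1=(-1.1100, 1.2200) x2=(1.2200, -0.5400)
step 1: x0=(-0.7531, 0.3082) x1=(-1.1521, 1.1731) x2=(1.2423, -0.5240)
step 2: x0=(-0.7652, 0.3458) x1=(-1.1930, 1.1254) x2=(1.2632, -0.5072)
step 3: x0=(-0.7760, 0.3826) x1=(-1.2326, 1.0771) x2=(1.2825, -0.4895)
step 4: x0=(-0.7856, 0.4185) x1=(-1.2709, 1.0282) x2=(1.3003, -0.4710)
step 5: x0=(-0.7938, 0.4536) x1=(-1.3080, 0.9788) x2=(1.3165, -0.4516)
step 6: x0=(-0.8004, 0.4878) x1=(-1.3439, 0.9289) x2=(1.3311, -0.4314)
step 7: x0=(-0.8056, 0.5212) x1=(-1.3786, 0.8785) x2=(1.3440, -0.4104)
step 8: x0=(-0.8090, 0.5537) x1=(-1.4122, 0.8277) x2=(1.3551, -0.3886)
step 9: x0=(-0.8107, 0.5855) x1=(-1.4447, 0.7764) x2=(1.3645, -0.3661)
step 10: x0=(-0.8105, 0.6165) x1=(-1.4760, 0.7245) x2=(1.3722, -0.3428)
step 11: x0=(-0.8086, 0.6470) x1=(-1.5062, 0.6722) x2=(1.3781, -0.3188)
step 12: x0=(-0.8049, 0.6769) x1=(-1.5352, 0.6192) x2=(1.3821, -0.2941)
step 13: x0=(-0.7995, 0.7063) x1=(-1.5630, 0.5657) x2=(1.3844, -0.2688)
step 14: x0=(-0.7923, 0.7353) x1=(-1.5894, 0.5115) x2=(1.3848, -0.2428)
step 15: x0=(-0.7835, 0.7639) x1=(-1.6145, 0.4568) x2=(1.3833, -0.2162)
step 16: x0=(-0.7732, 0.7920) x1=(-1.6381, 0.4016) x2=(1.3800, -0.1891)
step 17: x0=(-0.7614, 0.8198) x1=(-1.6601, 0.3459) x2=(1.3749, -0.1614)
step 18: x0=(-0.7483, 0.8472) x1=(-1.6805, 0.2898) x2=(1.3679, -0.1332)
step 19: x0=(-0.7339, 0.8742) x1=(-1.6992, 0.2333) x2=(1.3591, -0.1045)
step 20: x0=(-0.7183, 0.9007) x1=(-1.7161, 0.1766) x2=(1.3484, -0.0754)
step 21: x0=(-0.7017, 0.9267) x1=(-1.7311, 0.1197) x2=(1.3359, -0.0460)
step 22: x0=(-0.6841, 0.9522) x1=(-1.7442, 0.0628) x2=(1.3216, -0.0161)
step 23: x0=(-0.6656, 0.9771) x1=(-1.7554, 0.0059) x2=(1.3056, 0.0140)
step 24: x0=(-0.6464, 1.0013) x1=(-1.7646, -0.0508) x2=(1.2878, 0.0444)
step 25: x0=(-0.6264, 1.0249) x1=(-1.7717, -0.1073) x2=(1.2682, 0.0751)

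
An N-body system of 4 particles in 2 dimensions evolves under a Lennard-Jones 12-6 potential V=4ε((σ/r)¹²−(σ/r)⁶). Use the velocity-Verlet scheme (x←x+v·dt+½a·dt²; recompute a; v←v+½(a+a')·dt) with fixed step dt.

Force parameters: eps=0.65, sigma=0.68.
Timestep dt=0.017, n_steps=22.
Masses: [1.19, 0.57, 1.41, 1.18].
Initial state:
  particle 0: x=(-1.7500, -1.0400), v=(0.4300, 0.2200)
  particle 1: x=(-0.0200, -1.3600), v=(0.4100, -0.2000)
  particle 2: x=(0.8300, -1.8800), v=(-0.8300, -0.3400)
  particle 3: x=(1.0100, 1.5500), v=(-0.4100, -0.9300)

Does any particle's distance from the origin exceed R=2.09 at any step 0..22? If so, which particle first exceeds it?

yes, particle 2

step 0: x0=(-1.7500, -1.0400) x1=(-0.0200, -1.3600) x2=(0.8300, -1.8800) x3=(1.0100, 1.5500)
step 1: x0=(-1.7427, -1.0363) x1=(-0.0128, -1.3636) x2=(0.8158, -1.8857) x3=(1.0030, 1.5342)
step 2: x0=(-1.7354, -1.0325) x1=(-0.0049, -1.3675) x2=(0.8013, -1.8913) x3=(0.9961, 1.5184)
step 3: x0=(-1.7280, -1.0288) x1=(0.0035, -1.3719) x2=(0.7866, -1.8967) x3=(0.9891, 1.5026)
step 4: x0=(-1.7207, -1.0251) x1=(0.0126, -1.3767) x2=(0.7716, -1.9019) x3=(0.9821, 1.4868)
step 5: x0=(-1.7134, -1.0213) x1=(0.0225, -1.3820) x2=(0.7563, -1.9068) x3=(0.9751, 1.4709)
step 6: x0=(-1.7060, -1.0176) x1=(0.0332, -1.3880) x2=(0.7406, -1.9116) x3=(0.9682, 1.4551)
step 7: x0=(-1.6987, -1.0139) x1=(0.0448, -1.3946) x2=(0.7246, -1.9161) x3=(0.9612, 1.4393)
step 8: x0=(-1.6913, -1.0101) x1=(0.0573, -1.4019) x2=(0.7082, -1.9203) x3=(0.9542, 1.4235)
step 9: x0=(-1.6839, -1.0064) x1=(0.0707, -1.4099) x2=(0.6915, -1.9242) x3=(0.9473, 1.4077)
step 10: x0=(-1.6765, -1.0027) x1=(0.0848, -1.4185) x2=(0.6744, -1.9278) x3=(0.9403, 1.3919)
step 11: x0=(-1.6692, -0.9989) x1=(0.0993, -1.4274) x2=(0.6572, -1.9313) x3=(0.9333, 1.3761)
step 12: x0=(-1.6618, -0.9952) x1=(0.1133, -1.4360) x2=(0.6402, -1.9350) x3=(0.9264, 1.3603)
step 13: x0=(-1.6544, -0.9915) x1=(0.1255, -1.4428) x2=(0.6239, -1.9394) x3=(0.9194, 1.3444)
step 14: x0=(-1.6470, -0.9878) x1=(0.1336, -1.4455) x2=(0.6093, -1.9454) x3=(0.9124, 1.3286)
step 15: x0=(-1.6396, -0.9841) x1=(0.1356, -1.4419) x2=(0.5971, -1.9540) x3=(0.9054, 1.3128)
step 16: x0=(-1.6322, -0.9803) x1=(0.1317, -1.4317) x2=(0.5873, -1.9653) x3=(0.8985, 1.2970)
step 17: x0=(-1.6247, -0.9766) x1=(0.1237, -1.4168) x2=(0.5791, -1.9785) x3=(0.8915, 1.2812)
step 18: x0=(-1.6173, -0.9729) x1=(0.1139, -1.3996) x2=(0.5717, -1.9925) x3=(0.8845, 1.2654)
step 19: x0=(-1.6099, -0.9692) x1=(0.1037, -1.3819) x2=(0.5644, -2.0068) x3=(0.8776, 1.2496)
step 20: x0=(-1.6024, -0.9655) x1=(0.0938, -1.3645) x2=(0.5570, -2.0210) x3=(0.8706, 1.2337)
step 21: x0=(-1.5950, -0.9618) x1=(0.0843, -1.3479) x2=(0.5494, -2.0348) x3=(0.8636, 1.2179)
step 22: x0=(-1.5875, -0.9581) x1=(0.0755, -1.3323) x2=(0.5416, -2.0482) x3=(0.8566, 1.2021)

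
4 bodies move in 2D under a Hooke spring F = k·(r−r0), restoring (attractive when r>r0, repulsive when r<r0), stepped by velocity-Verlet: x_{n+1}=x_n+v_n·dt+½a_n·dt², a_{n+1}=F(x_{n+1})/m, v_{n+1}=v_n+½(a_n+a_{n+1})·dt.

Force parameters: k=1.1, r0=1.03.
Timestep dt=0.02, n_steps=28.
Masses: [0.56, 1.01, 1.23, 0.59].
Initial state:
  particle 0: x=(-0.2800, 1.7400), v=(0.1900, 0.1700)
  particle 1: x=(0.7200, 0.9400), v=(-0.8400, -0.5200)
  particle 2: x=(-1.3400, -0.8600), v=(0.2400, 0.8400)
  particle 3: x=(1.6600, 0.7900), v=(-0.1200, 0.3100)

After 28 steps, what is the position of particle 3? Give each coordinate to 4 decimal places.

step 0: x0=(-0.2800, 1.7400) x1=(0.7200, 0.9400) x2=(-1.3400, -0.8600) x3=(1.6600, 0.7900)
step 1: x0=(-0.2760, 1.7425) x1=(0.7029, 0.9294) x2=(-1.3345, -0.8425) x3=(1.6565, 0.7960)
step 2: x0=(-0.2716, 1.7432) x1=(0.6851, 0.9184) x2=(-1.3275, -0.8236) x3=(1.6507, 0.8014)
step 3: x0=(-0.2667, 1.7421) x1=(0.6666, 0.9070) x2=(-1.3191, -0.8034) x3=(1.6426, 0.8064)
step 4: x0=(-0.2615, 1.7393) x1=(0.6476, 0.8952) x2=(-1.3093, -0.7818) x3=(1.6324, 0.8109)
step 5: x0=(-0.2559, 1.7348) x1=(0.6279, 0.8830) x2=(-1.2982, -0.7589) x3=(1.6199, 0.8149)
step 6: x0=(-0.2500, 1.7286) x1=(0.6077, 0.8705) x2=(-1.2857, -0.7347) x3=(1.6052, 0.8185)
step 7: x0=(-0.2437, 1.7207) x1=(0.5869, 0.8576) x2=(-1.2718, -0.7092) x3=(1.5884, 0.8216)
step 8: x0=(-0.2372, 1.7112) x1=(0.5656, 0.8444) x2=(-1.2566, -0.6825) x3=(1.5695, 0.8242)
step 9: x0=(-0.2303, 1.7002) x1=(0.5438, 0.8308) x2=(-1.2402, -0.6547) x3=(1.5485, 0.8265)
step 10: x0=(-0.2232, 1.6876) x1=(0.5215, 0.8169) x2=(-1.2225, -0.6256) x3=(1.5255, 0.8282)
step 11: x0=(-0.2158, 1.6736) x1=(0.4987, 0.8028) x2=(-1.2036, -0.5955) x3=(1.5005, 0.8296)
step 12: x0=(-0.2082, 1.6582) x1=(0.4755, 0.7883) x2=(-1.1835, -0.5642) x3=(1.4736, 0.8306)
step 13: x0=(-0.2004, 1.6414) x1=(0.4519, 0.7736) x2=(-1.1624, -0.5320) x3=(1.4449, 0.8311)
step 14: x0=(-0.1924, 1.6233) x1=(0.4280, 0.7585) x2=(-1.1401, -0.4987) x3=(1.4144, 0.8313)
step 15: x0=(-0.1844, 1.6041) x1=(0.4036, 0.7433) x2=(-1.1167, -0.4645) x3=(1.3822, 0.8310)
step 16: x0=(-0.1762, 1.5837) x1=(0.3789, 0.7278) x2=(-1.0924, -0.4294) x3=(1.3483, 0.8304)
step 17: x0=(-0.1679, 1.5622) x1=(0.3539, 0.7120) x2=(-1.0671, -0.3935) x3=(1.3130, 0.8295)
step 18: x0=(-0.1595, 1.5397) x1=(0.3287, 0.6960) x2=(-1.0409, -0.3567) x3=(1.2761, 0.8282)
step 19: x0=(-0.1512, 1.5163) x1=(0.3031, 0.6799) x2=(-1.0138, -0.3192) x3=(1.2379, 0.8265)
step 20: x0=(-0.1428, 1.4921) x1=(0.2774, 0.6635) x2=(-0.9859, -0.2810) x3=(1.1984, 0.8245)
step 21: x0=(-0.1344, 1.4671) x1=(0.2514, 0.6469) x2=(-0.9573, -0.2421) x3=(1.1577, 0.8222)
step 22: x0=(-0.1261, 1.4414) x1=(0.2252, 0.6302) x2=(-0.9280, -0.2027) x3=(1.1160, 0.8197)
step 23: x0=(-0.1179, 1.4152) x1=(0.1989, 0.6132) x2=(-0.8980, -0.1627) x3=(1.0732, 0.8168)
step 24: x0=(-0.1098, 1.3884) x1=(0.1724, 0.5962) x2=(-0.8675, -0.1222) x3=(1.0296, 0.8137)
step 25: x0=(-0.1017, 1.3613) x1=(0.1458, 0.5789) x2=(-0.8364, -0.0813) x3=(0.9852, 0.8103)
step 26: x0=(-0.0938, 1.3338) x1=(0.1191, 0.5616) x2=(-0.8049, -0.0400) x3=(0.9400, 0.8067)
step 27: x0=(-0.0860, 1.3061) x1=(0.0924, 0.5441) x2=(-0.7729, 0.0016) x3=(0.8944, 0.8029)
step 28: x0=(-0.0784, 1.2782) x1=(0.0656, 0.5264) x2=(-0.7407, 0.0435) x3=(0.8482, 0.7989)

(0.8482, 0.7989)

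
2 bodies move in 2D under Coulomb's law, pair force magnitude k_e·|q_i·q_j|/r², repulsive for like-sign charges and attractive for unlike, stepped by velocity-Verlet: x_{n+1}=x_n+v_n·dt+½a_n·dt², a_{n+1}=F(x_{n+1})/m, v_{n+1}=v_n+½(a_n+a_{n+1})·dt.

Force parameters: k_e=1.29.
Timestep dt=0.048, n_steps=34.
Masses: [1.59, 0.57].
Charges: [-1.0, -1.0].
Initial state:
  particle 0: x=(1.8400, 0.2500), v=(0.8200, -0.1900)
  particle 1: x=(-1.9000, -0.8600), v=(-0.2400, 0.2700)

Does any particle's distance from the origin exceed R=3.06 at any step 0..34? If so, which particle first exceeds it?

step 0: x0=(1.8400, 0.2500) x1=(-1.9000, -0.8600)
step 1: x0=(1.8794, 0.2409) x1=(-1.9117, -0.8471)
step 2: x0=(1.9190, 0.2318) x1=(-1.9237, -0.8343)
step 3: x0=(1.9586, 0.2228) x1=(-1.9360, -0.8215)
step 4: x0=(1.9984, 0.2138) x1=(-1.9486, -0.8089)
step 5: x0=(2.0382, 0.2048) x1=(-1.9616, -0.7963)
step 6: x0=(2.0782, 0.1958) x1=(-1.9748, -0.7838)
step 7: x0=(2.1183, 0.1869) x1=(-1.9883, -0.7714)
step 8: x0=(2.1585, 0.1780) x1=(-2.0021, -0.7590)
step 9: x0=(2.1987, 0.1691) x1=(-2.0162, -0.7467)
step 10: x0=(2.2391, 0.1603) x1=(-2.0306, -0.7345)
step 11: x0=(2.2796, 0.1514) x1=(-2.0452, -0.7223)
step 12: x0=(2.3202, 0.1426) x1=(-2.0601, -0.7102)
step 13: x0=(2.3608, 0.1338) x1=(-2.0753, -0.6981)
step 14: x0=(2.4016, 0.1250) x1=(-2.0907, -0.6861)
step 15: x0=(2.4424, 0.1163) x1=(-2.1063, -0.6741)
step 16: x0=(2.4833, 0.1075) x1=(-2.1222, -0.6622)
step 17: x0=(2.5244, 0.0988) x1=(-2.1384, -0.6503)
step 18: x0=(2.5655, 0.0900) x1=(-2.1547, -0.6384)
step 19: x0=(2.6066, 0.0813) x1=(-2.1713, -0.6266)
step 20: x0=(2.6479, 0.0726) x1=(-2.1881, -0.6148)
step 21: x0=(2.6892, 0.0639) x1=(-2.2051, -0.6030)
step 22: x0=(2.7306, 0.0552) x1=(-2.2223, -0.5913)
step 23: x0=(2.7721, 0.0466) x1=(-2.2398, -0.5796)
step 24: x0=(2.8137, 0.0379) x1=(-2.2574, -0.5679)
step 25: x0=(2.8553, 0.0292) x1=(-2.2753, -0.5562)
step 26: x0=(2.8970, 0.0206) x1=(-2.2933, -0.5446)
step 27: x0=(2.9387, 0.0120) x1=(-2.3115, -0.5330)
step 28: x0=(2.9806, 0.0033) x1=(-2.3299, -0.5213)
step 29: x0=(3.0225, -0.0053) x1=(-2.3485, -0.5098)
step 30: x0=(3.0644, -0.0139) x1=(-2.3673, -0.4982)
step 31: x0=(3.1065, -0.0225) x1=(-2.3863, -0.4867)
step 32: x0=(3.1485, -0.0311) x1=(-2.4054, -0.4751)
step 33: x0=(3.1907, -0.0397) x1=(-2.4247, -0.4636)
step 34: x0=(3.2329, -0.0483) x1=(-2.4441, -0.4521)

yes, particle 0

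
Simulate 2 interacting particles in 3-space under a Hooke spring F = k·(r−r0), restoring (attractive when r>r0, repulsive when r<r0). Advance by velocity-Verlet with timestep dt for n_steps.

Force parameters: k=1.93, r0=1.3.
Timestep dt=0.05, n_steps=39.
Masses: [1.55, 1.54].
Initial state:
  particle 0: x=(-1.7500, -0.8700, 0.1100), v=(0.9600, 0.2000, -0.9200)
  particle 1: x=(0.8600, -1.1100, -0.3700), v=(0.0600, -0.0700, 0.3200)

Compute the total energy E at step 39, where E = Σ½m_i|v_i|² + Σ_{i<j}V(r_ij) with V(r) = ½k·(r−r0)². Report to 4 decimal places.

3.2828

step 0: x0=(-1.7500, -0.8700, 0.1100) x1=(0.8600, -1.1100, -0.3700)
step 1: x0=(-1.6999, -0.8602, 0.0636) x1=(0.8609, -1.1133, -0.3536)
step 2: x0=(-1.6458, -0.8508, 0.0166) x1=(0.8578, -1.1162, -0.3366)
step 3: x0=(-1.5880, -0.8418, -0.0310) x1=(0.8508, -1.1187, -0.3190)
step 4: x0=(-1.5265, -0.8332, -0.0790) x1=(0.8403, -1.1208, -0.3010)
step 5: x0=(-1.4616, -0.8250, -0.1273) x1=(0.8263, -1.1225, -0.2827)
step 6: x0=(-1.3937, -0.8172, -0.1758) x1=(0.8092, -1.1238, -0.2641)
step 7: x0=(-1.3228, -0.8098, -0.2245) x1=(0.7892, -1.1246, -0.2455)
step 8: x0=(-1.2494, -0.8028, -0.2731) x1=(0.7667, -1.1251, -0.2268)
step 9: x0=(-1.1738, -0.7962, -0.3217) x1=(0.7418, -1.1252, -0.2082)
step 10: x0=(-1.0961, -0.7898, -0.3702) x1=(0.7150, -1.1250, -0.1896)
step 11: x0=(-1.0168, -0.7839, -0.4186) x1=(0.6864, -1.1245, -0.1713)
step 12: x0=(-0.9361, -0.7781, -0.4667) x1=(0.6565, -1.1237, -0.1532)
step 13: x0=(-0.8543, -0.7727, -0.5146) x1=(0.6255, -1.1226, -0.1352)
step 14: x0=(-0.7717, -0.7674, -0.5623) x1=(0.5937, -1.1214, -0.1175)
step 15: x0=(-0.6886, -0.7622, -0.6099) x1=(0.5614, -1.1200, -0.1000)
step 16: x0=(-0.6053, -0.7571, -0.6573) x1=(0.5288, -1.1186, -0.0825)
step 17: x0=(-0.5219, -0.7520, -0.7047) x1=(0.4962, -1.1171, -0.0651)
step 18: x0=(-0.4386, -0.7469, -0.7522) x1=(0.4637, -1.1157, -0.0476)
step 19: x0=(-0.3555, -0.7417, -0.7998) x1=(0.4314, -1.1144, -0.0299)
step 20: x0=(-0.2727, -0.7364, -0.8478) x1=(0.3994, -1.1132, -0.0120)
step 21: x0=(-0.1902, -0.7309, -0.8961) x1=(0.3677, -1.1121, 0.0063)
step 22: x0=(-0.1080, -0.7252, -0.9448) x1=(0.3362, -1.1113, 0.0251)
step 23: x0=(-0.0260, -0.7193, -0.9940) x1=(0.3050, -1.1106, 0.0443)
step 24: x0=(0.0559, -0.7133, -1.0436) x1=(0.2739, -1.1101, 0.0639)
step 25: x0=(0.1377, -0.7072, -1.0935) x1=(0.2428, -1.1097, 0.0838)
step 26: x0=(0.2195, -0.7010, -1.1435) x1=(0.2118, -1.1094, 0.1039)
step 27: x0=(0.3013, -0.6949, -1.1935) x1=(0.1808, -1.1090, 0.1239)
step 28: x0=(0.3831, -0.6888, -1.2432) x1=(0.1498, -1.1086, 0.1436)
step 29: x0=(0.4648, -0.6829, -1.2924) x1=(0.1188, -1.1080, 0.1629)
step 30: x0=(0.5464, -0.6772, -1.3409) x1=(0.0881, -1.1071, 0.1814)
step 31: x0=(0.6276, -0.6717, -1.3884) x1=(0.0576, -1.1060, 0.1989)
step 32: x0=(0.7084, -0.6666, -1.4347) x1=(0.0276, -1.1046, 0.2152)
step 33: x0=(0.7885, -0.6620, -1.4794) x1=(-0.0017, -1.1028, 0.2299)
step 34: x0=(0.8679, -0.6577, -1.5224) x1=(-0.0303, -1.1005, 0.2429)
step 35: x0=(0.9462, -0.6540, -1.5635) x1=(-0.0578, -1.0977, 0.2539)
step 36: x0=(1.0234, -0.6508, -1.6023) x1=(-0.0842, -1.0943, 0.2627)
step 37: x0=(1.0991, -0.6481, -1.6387) x1=(-0.1091, -1.0904, 0.2690)
step 38: x0=(1.1732, -0.6461, -1.6726) x1=(-0.1323, -1.0859, 0.2728)
step 39: x0=(1.2454, -0.6447, -1.7037) x1=(-0.1537, -1.0808, 0.2738)
step 0 velocities: v0=(0.9600, 0.2000, -0.9200) v1=(0.0600, -0.0700, 0.3200)
step 0: KE=1.4866, PE=1.7970, E=3.2836
step 39 velocities: v0=(1.4241, 0.0219, -0.5929) v1=(-0.4071, 0.1092, -0.0092)
step 39: KE=1.9814, PE=1.3015, E=3.2828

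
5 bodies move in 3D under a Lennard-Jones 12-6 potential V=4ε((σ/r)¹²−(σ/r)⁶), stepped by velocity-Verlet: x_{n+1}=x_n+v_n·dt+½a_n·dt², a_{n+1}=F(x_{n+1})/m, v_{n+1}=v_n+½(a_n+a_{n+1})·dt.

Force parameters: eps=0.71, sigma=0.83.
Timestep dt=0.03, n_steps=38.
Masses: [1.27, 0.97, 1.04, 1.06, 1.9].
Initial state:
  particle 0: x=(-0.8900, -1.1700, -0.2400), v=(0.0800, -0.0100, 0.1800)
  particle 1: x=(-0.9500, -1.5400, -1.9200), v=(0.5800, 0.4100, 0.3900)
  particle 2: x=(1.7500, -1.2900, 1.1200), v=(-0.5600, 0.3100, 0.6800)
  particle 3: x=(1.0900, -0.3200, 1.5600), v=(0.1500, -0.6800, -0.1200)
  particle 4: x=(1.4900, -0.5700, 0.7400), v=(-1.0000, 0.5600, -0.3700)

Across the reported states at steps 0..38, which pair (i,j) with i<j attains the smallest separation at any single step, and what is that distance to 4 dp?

pair (2,3), distance 0.8188

step 0: x0=(-0.8900, -1.1700, -0.2400) x1=(-0.9500, -1.5400, -1.9200) x2=(1.7500, -1.2900, 1.1200) x3=(1.0900, -0.3200, 1.5600) x4=(1.4900, -0.5700, 0.7400)
step 1: x0=(-0.8876, -1.1703, -0.2346) x1=(-0.9326, -1.5277, -1.9082) x2=(1.7345, -1.2845, 1.1427) x3=(1.0948, -0.3408, 1.5560) x4=(1.4591, -0.5509, 0.7279)
step 2: x0=(-0.8852, -1.1706, -0.2294) x1=(-0.9152, -1.5154, -1.8964) x2=(1.7196, -1.2815, 1.1676) x3=(1.1001, -0.3623, 1.5518) x4=(1.4276, -0.5301, 0.7146)
step 3: x0=(-0.8828, -1.1710, -0.2242) x1=(-0.8978, -1.5030, -1.8844) x2=(1.7043, -1.2778, 1.1930) x3=(1.1057, -0.3846, 1.5481) x4=(1.3962, -0.5091, 0.7008)
step 4: x0=(-0.8804, -1.1713, -0.2191) x1=(-0.8804, -1.4906, -1.8723) x2=(1.6878, -1.2721, 1.2184) x3=(1.1113, -0.4076, 1.5458) x4=(1.3654, -0.4889, 0.6863)
step 5: x0=(-0.8779, -1.1717, -0.2141) x1=(-0.8630, -1.4782, -1.8600) x2=(1.6700, -1.2638, 1.2432) x3=(1.1172, -0.4317, 1.5452) x4=(1.3352, -0.4695, 0.6710)
step 6: x0=(-0.8755, -1.1721, -0.2091) x1=(-0.8455, -1.4658, -1.8476) x2=(1.6506, -1.2528, 1.2677) x3=(1.1234, -0.4571, 1.5461) x4=(1.3056, -0.4508, 0.6552)
step 7: x0=(-0.8730, -1.1725, -0.2043) x1=(-0.8281, -1.4533, -1.8351) x2=(1.6298, -1.2392, 1.2916) x3=(1.1302, -0.4838, 1.5480) x4=(1.2764, -0.4329, 0.6391)
step 8: x0=(-0.8705, -1.1729, -0.1996) x1=(-0.8107, -1.4408, -1.8225) x2=(1.6083, -1.2241, 1.3146) x3=(1.1371, -0.5109, 1.5503) x4=(1.2476, -0.4156, 0.6232)
step 9: x0=(-0.8681, -1.1734, -0.1950) x1=(-0.7933, -1.4283, -1.8096) x2=(1.5884, -1.2110, 1.3358) x3=(1.1421, -0.5349, 1.5533) x4=(1.2190, -0.3988, 0.6080)
step 10: x0=(-0.8656, -1.1738, -0.1905) x1=(-0.7759, -1.4158, -1.7967) x2=(1.5757, -1.2087, 1.3524) x3=(1.1396, -0.5473, 1.5590) x4=(1.1906, -0.3827, 0.5938)
step 11: x0=(-0.8630, -1.1743, -0.1862) x1=(-0.7585, -1.4032, -1.7835) x2=(1.5749, -1.2241, 1.3625) x3=(1.1252, -0.5413, 1.5689) x4=(1.1623, -0.3671, 0.5807)
step 12: x0=(-0.8605, -1.1748, -0.1819) x1=(-0.7412, -1.3906, -1.7702) x2=(1.5807, -1.2494, 1.3688) x3=(1.1040, -0.5247, 1.5803) x4=(1.1341, -0.3521, 0.5689)
step 13: x0=(-0.8579, -1.1753, -0.1778) x1=(-0.7238, -1.3780, -1.7567) x2=(1.5879, -1.2767, 1.3739) x3=(1.0813, -0.5053, 1.5908) x4=(1.1061, -0.3374, 0.5582)
step 14: x0=(-0.8553, -1.1758, -0.1738) x1=(-0.7065, -1.3654, -1.7431) x2=(1.5945, -1.3031, 1.3789) x3=(1.0589, -0.4862, 1.5993) x4=(1.0781, -0.3232, 0.5488)
step 15: x0=(-0.8527, -1.1763, -0.1700) x1=(-0.6891, -1.3527, -1.7292) x2=(1.6001, -1.3277, 1.3839) x3=(1.0375, -0.4682, 1.6058) x4=(1.0502, -0.3092, 0.5403)
step 16: x0=(-0.8500, -1.1768, -0.1663) x1=(-0.6718, -1.3400, -1.7151) x2=(1.6045, -1.3507, 1.3892) x3=(1.0170, -0.4514, 1.6104) x4=(1.0224, -0.2956, 0.5329)
step 17: x0=(-0.8473, -1.1774, -0.1627) x1=(-0.6545, -1.3273, -1.7008) x2=(1.6081, -1.3722, 1.3945) x3=(0.9974, -0.4356, 1.6131) x4=(0.9946, -0.2822, 0.5265)
step 18: x0=(-0.8446, -1.1779, -0.1593) x1=(-0.6372, -1.3146, -1.6863) x2=(1.6107, -1.3923, 1.4000) x3=(0.9784, -0.4207, 1.6139) x4=(0.9669, -0.2690, 0.5210)
step 19: x0=(-0.8418, -1.1785, -0.1561) x1=(-0.6200, -1.3018, -1.6716) x2=(1.6127, -1.4114, 1.4056) x3=(0.9601, -0.4065, 1.6131) x4=(0.9392, -0.2560, 0.5163)
step 20: x0=(-0.8389, -1.1790, -0.1531) x1=(-0.6028, -1.2890, -1.6566) x2=(1.6141, -1.4296, 1.4112) x3=(0.9422, -0.3929, 1.6106) x4=(0.9115, -0.2432, 0.5126)
step 21: x0=(-0.8360, -1.1796, -0.1502) x1=(-0.5856, -1.2763, -1.6413) x2=(1.6150, -1.4469, 1.4169) x3=(0.9247, -0.3798, 1.6065) x4=(0.8839, -0.2306, 0.5097)
step 22: x0=(-0.8331, -1.1801, -0.1475) x1=(-0.5685, -1.2634, -1.6258) x2=(1.6154, -1.4636, 1.4226) x3=(0.9075, -0.3671, 1.6009) x4=(0.8563, -0.2181, 0.5076)
step 23: x0=(-0.8301, -1.1807, -0.1450) x1=(-0.5514, -1.2506, -1.6101) x2=(1.6155, -1.4797, 1.4284) x3=(0.8906, -0.3547, 1.5936) x4=(0.8288, -0.2059, 0.5065)
step 24: x0=(-0.8270, -1.1813, -0.1427) x1=(-0.5344, -1.2378, -1.5940) x2=(1.6152, -1.4953, 1.4341) x3=(0.8739, -0.3425, 1.5848) x4=(0.8013, -0.1937, 0.5061)
step 25: x0=(-0.8238, -1.1818, -0.1407) x1=(-0.5174, -1.2249, -1.5776) x2=(1.6147, -1.5105, 1.4399) x3=(0.8573, -0.3304, 1.5743) x4=(0.7739, -0.1818, 0.5067)
step 26: x0=(-0.8206, -1.1823, -0.1388) x1=(-0.5005, -1.2120, -1.5609) x2=(1.6139, -1.5252, 1.4457) x3=(0.8408, -0.3185, 1.5622) x4=(0.7465, -0.1700, 0.5082)
step 27: x0=(-0.8172, -1.1829, -0.1372) x1=(-0.4837, -1.1992, -1.5438) x2=(1.6128, -1.5397, 1.4515) x3=(0.8243, -0.3066, 1.5485) x4=(0.7193, -0.1583, 0.5106)
step 28: x0=(-0.8138, -1.1834, -0.1359) x1=(-0.4669, -1.1863, -1.5264) x2=(1.6116, -1.5538, 1.4573) x3=(0.8078, -0.2948, 1.5330) x4=(0.6921, -0.1469, 0.5139)
step 29: x0=(-0.8103, -1.1839, -0.1348) x1=(-0.4503, -1.1734, -1.5086) x2=(1.6102, -1.5676, 1.4630) x3=(0.7912, -0.2829, 1.5158) x4=(0.6650, -0.1356, 0.5182)
step 30: x0=(-0.8066, -1.1843, -0.1340) x1=(-0.4337, -1.1605, -1.4904) x2=(1.6087, -1.5813, 1.4688) x3=(0.7746, -0.2710, 1.4969) x4=(0.6381, -0.1244, 0.5234)
step 31: x0=(-0.8028, -1.1848, -0.1335) x1=(-0.4173, -1.1476, -1.4718) x2=(1.6070, -1.5947, 1.4745) x3=(0.7578, -0.2590, 1.4764) x4=(0.6112, -0.1135, 0.5295)
step 32: x0=(-0.7989, -1.1852, -0.1334) x1=(-0.4009, -1.1347, -1.4527) x2=(1.6052, -1.6079, 1.4802) x3=(0.7410, -0.2470, 1.4547) x4=(0.5844, -0.1027, 0.5363)
step 33: x0=(-0.7949, -1.1855, -0.1335) x1=(-0.3847, -1.1219, -1.4332) x2=(1.6033, -1.6210, 1.4859) x3=(0.7241, -0.2350, 1.4325) x4=(0.5577, -0.0919, 0.5433)
step 34: x0=(-0.7906, -1.1858, -0.1340) x1=(-0.3687, -1.1090, -1.4131) x2=(1.6013, -1.6339, 1.4915) x3=(0.7075, -0.2233, 1.4112) x4=(0.5308, -0.0811, 0.5498)
step 35: x0=(-0.7862, -1.1860, -0.1349) x1=(-0.3528, -1.0962, -1.3925) x2=(1.5993, -1.6467, 1.4972) x3=(0.6916, -0.2123, 1.3931) x4=(0.5036, -0.0701, 0.5545)
step 36: x0=(-0.7816, -1.1862, -0.1363) x1=(-0.3372, -1.0834, -1.3713) x2=(1.5971, -1.6594, 1.5028) x3=(0.6770, -0.2024, 1.3810) x4=(0.4756, -0.0585, 0.5559)
step 37: x0=(-0.7768, -1.1863, -0.1380) x1=(-0.3217, -1.0707, -1.3495) x2=(1.5949, -1.6720, 1.5084) x3=(0.6645, -0.1939, 1.3765) x4=(0.4465, -0.0462, 0.5530)
step 38: x0=(-0.7717, -1.1863, -0.1402) x1=(-0.3065, -1.0580, -1.3269) x2=(1.5926, -1.6845, 1.5140) x3=(0.6538, -0.1867, 1.3792) x4=(0.4164, -0.0332, 0.5461)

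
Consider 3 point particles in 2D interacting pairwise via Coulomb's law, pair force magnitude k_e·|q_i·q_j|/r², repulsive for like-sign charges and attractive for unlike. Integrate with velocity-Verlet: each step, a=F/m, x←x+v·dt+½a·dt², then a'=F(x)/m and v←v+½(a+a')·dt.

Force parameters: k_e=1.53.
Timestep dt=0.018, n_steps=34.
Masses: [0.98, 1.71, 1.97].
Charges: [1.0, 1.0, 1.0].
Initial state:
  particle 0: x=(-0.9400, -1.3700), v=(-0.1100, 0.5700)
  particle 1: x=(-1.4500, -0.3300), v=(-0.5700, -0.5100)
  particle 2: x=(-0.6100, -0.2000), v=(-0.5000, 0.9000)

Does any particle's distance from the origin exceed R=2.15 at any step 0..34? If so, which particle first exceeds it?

step 0: x0=(-0.9400, -1.3700) x1=(-1.4500, -0.3300) x2=(-0.6100, -0.2000)
step 1: x0=(-0.9419, -1.3601) x1=(-1.4605, -0.3391) x2=(-0.6188, -0.1837)
step 2: x0=(-0.9438, -1.3508) x1=(-1.4715, -0.3481) x2=(-0.6272, -0.1672)
step 3: x0=(-0.9456, -1.3422) x1=(-1.4830, -0.3570) x2=(-0.6353, -0.1504)
step 4: x0=(-0.9472, -1.3343) x1=(-1.4949, -0.3657) x2=(-0.6430, -0.1334)
step 5: x0=(-0.9488, -1.3271) x1=(-1.5074, -0.3744) x2=(-0.6503, -0.1161)
step 6: x0=(-0.9502, -1.3205) x1=(-1.5203, -0.3829) x2=(-0.6573, -0.0986)
step 7: x0=(-0.9514, -1.3147) x1=(-1.5336, -0.3914) x2=(-0.6640, -0.0809)
step 8: x0=(-0.9525, -1.3094) x1=(-1.5474, -0.3998) x2=(-0.6703, -0.0629)
step 9: x0=(-0.9535, -1.3049) x1=(-1.5617, -0.4080) x2=(-0.6764, -0.0446)
step 10: x0=(-0.9542, -1.3010) x1=(-1.5764, -0.4162) x2=(-0.6821, -0.0261)
step 11: x0=(-0.9548, -1.2977) x1=(-1.5915, -0.4243) x2=(-0.6876, -0.0074)
step 12: x0=(-0.9552, -1.2951) x1=(-1.6070, -0.4324) x2=(-0.6929, 0.0116)
step 13: x0=(-0.9553, -1.2931) x1=(-1.6229, -0.4403) x2=(-0.6979, 0.0309)
step 14: x0=(-0.9553, -1.2917) x1=(-1.6392, -0.4482) x2=(-0.7026, 0.0504)
step 15: x0=(-0.9550, -1.2909) x1=(-1.6559, -0.4560) x2=(-0.7071, 0.0701)
step 16: x0=(-0.9546, -1.2907) x1=(-1.6730, -0.4638) x2=(-0.7115, 0.0900)
step 17: x0=(-0.9538, -1.2911) x1=(-1.6904, -0.4715) x2=(-0.7156, 0.1102)
step 18: x0=(-0.9529, -1.2920) x1=(-1.7082, -0.4791) x2=(-0.7195, 0.1306)
step 19: x0=(-0.9517, -1.2935) x1=(-1.7263, -0.4866) x2=(-0.7233, 0.1513)
step 20: x0=(-0.9503, -1.2955) x1=(-1.7448, -0.4941) x2=(-0.7269, 0.1721)
step 21: x0=(-0.9486, -1.2980) x1=(-1.7635, -0.5016) x2=(-0.7303, 0.1932)
step 22: x0=(-0.9466, -1.3009) x1=(-1.7826, -0.5090) x2=(-0.7336, 0.2144)
step 23: x0=(-0.9445, -1.3044) x1=(-1.8020, -0.5163) x2=(-0.7367, 0.2358)
step 24: x0=(-0.9420, -1.3083) x1=(-1.8217, -0.5236) x2=(-0.7397, 0.2575)
step 25: x0=(-0.9394, -1.3127) x1=(-1.8417, -0.5309) x2=(-0.7426, 0.2793)
step 26: x0=(-0.9365, -1.3175) x1=(-1.8620, -0.5381) x2=(-0.7453, 0.3013)
step 27: x0=(-0.9333, -1.3227) x1=(-1.8825, -0.5453) x2=(-0.7479, 0.3234)
step 28: x0=(-0.9299, -1.3283) x1=(-1.9033, -0.5525) x2=(-0.7505, 0.3458)
step 29: x0=(-0.9263, -1.3343) x1=(-1.9244, -0.5596) x2=(-0.7529, 0.3683)
step 30: x0=(-0.9224, -1.3407) x1=(-1.9457, -0.5666) x2=(-0.7552, 0.3909)
step 31: x0=(-0.9183, -1.3474) x1=(-1.9672, -0.5737) x2=(-0.7575, 0.4137)
step 32: x0=(-0.9140, -1.3544) x1=(-1.9889, -0.5807) x2=(-0.7596, 0.4366)
step 33: x0=(-0.9095, -1.3618) x1=(-2.0109, -0.5877) x2=(-0.7617, 0.4597)
step 34: x0=(-0.9047, -1.3695) x1=(-2.0331, -0.5947) x2=(-0.7637, 0.4829)

no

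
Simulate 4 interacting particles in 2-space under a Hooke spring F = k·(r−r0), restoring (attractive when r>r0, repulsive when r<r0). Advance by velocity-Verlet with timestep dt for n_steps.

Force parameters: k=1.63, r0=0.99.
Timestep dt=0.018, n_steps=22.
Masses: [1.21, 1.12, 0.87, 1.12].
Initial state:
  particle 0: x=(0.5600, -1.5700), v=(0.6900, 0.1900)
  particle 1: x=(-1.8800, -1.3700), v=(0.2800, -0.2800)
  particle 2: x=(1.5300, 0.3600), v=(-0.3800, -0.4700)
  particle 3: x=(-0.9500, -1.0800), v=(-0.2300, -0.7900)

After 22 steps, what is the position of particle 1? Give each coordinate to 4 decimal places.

step 0: x0=(0.5600, -1.5700) x1=(-1.8800, -1.3700) x2=(1.5300, 0.3600) x3=(-0.9500, -1.0800)
step 1: x0=(0.5721, -1.5663) x1=(-1.8740, -1.3748) x2=(1.5217, 0.3505) x3=(-0.9536, -1.0940)
step 2: x0=(0.5835, -1.5620) x1=(-1.8662, -1.3790) x2=(1.5107, 0.3391) x3=(-0.9562, -1.1077)
step 3: x0=(0.5943, -1.5571) x1=(-1.8565, -1.3827) x2=(1.4968, 0.3257) x3=(-0.9577, -1.1210)
step 4: x0=(0.6043, -1.5517) x1=(-1.8450, -1.3858) x2=(1.4802, 0.3104) x3=(-0.9582, -1.1340)
step 5: x0=(0.6137, -1.5458) x1=(-1.8317, -1.3884) x2=(1.4608, 0.2932) x3=(-0.9575, -1.1465)
step 6: x0=(0.6223, -1.5393) x1=(-1.8166, -1.3905) x2=(1.4388, 0.2741) x3=(-0.9559, -1.1587)
step 7: x0=(0.6302, -1.5324) x1=(-1.7997, -1.3921) x2=(1.4141, 0.2531) x3=(-0.9531, -1.1705)
step 8: x0=(0.6374, -1.5249) x1=(-1.7811, -1.3931) x2=(1.3869, 0.2303) x3=(-0.9493, -1.1819)
step 9: x0=(0.6438, -1.5170) x1=(-1.7608, -1.3937) x2=(1.3571, 0.2057) x3=(-0.9445, -1.1930)
step 10: x0=(0.6495, -1.5087) x1=(-1.7389, -1.3938) x2=(1.3250, 0.1795) x3=(-0.9385, -1.2036)
step 11: x0=(0.6545, -1.4999) x1=(-1.7153, -1.3933) x2=(1.2904, 0.1515) x3=(-0.9316, -1.2139)
step 12: x0=(0.6587, -1.4907) x1=(-1.6902, -1.3925) x2=(1.2535, 0.1219) x3=(-0.9236, -1.2239)
step 13: x0=(0.6622, -1.4812) x1=(-1.6635, -1.3911) x2=(1.2145, 0.0908) x3=(-0.9147, -1.2334)
step 14: x0=(0.6649, -1.4714) x1=(-1.6354, -1.3894) x2=(1.1733, 0.0582) x3=(-0.9047, -1.2427)
step 15: x0=(0.6669, -1.4612) x1=(-1.6059, -1.3872) x2=(1.1300, 0.0241) x3=(-0.8938, -1.2515)
step 16: x0=(0.6681, -1.4507) x1=(-1.5750, -1.3846) x2=(1.0848, -0.0113) x3=(-0.8819, -1.2601)
step 17: x0=(0.6686, -1.4400) x1=(-1.5428, -1.3816) x2=(1.0378, -0.0480) x3=(-0.8690, -1.2683)
step 18: x0=(0.6684, -1.4290) x1=(-1.5094, -1.3782) x2=(0.9890, -0.0860) x3=(-0.8553, -1.2762)
step 19: x0=(0.6674, -1.4179) x1=(-1.4748, -1.3745) x2=(0.9385, -0.1250) x3=(-0.8407, -1.2837)
step 20: x0=(0.6658, -1.4065) x1=(-1.4391, -1.3704) x2=(0.8865, -0.1652) x3=(-0.8252, -1.2910)
step 21: x0=(0.6634, -1.3950) x1=(-1.4024, -1.3660) x2=(0.8331, -0.2063) x3=(-0.8089, -1.2980)
step 22: x0=(0.6604, -1.3835) x1=(-1.3647, -1.3613) x2=(0.7783, -0.2482) x3=(-0.7918, -1.3048)

(-1.3647, -1.3613)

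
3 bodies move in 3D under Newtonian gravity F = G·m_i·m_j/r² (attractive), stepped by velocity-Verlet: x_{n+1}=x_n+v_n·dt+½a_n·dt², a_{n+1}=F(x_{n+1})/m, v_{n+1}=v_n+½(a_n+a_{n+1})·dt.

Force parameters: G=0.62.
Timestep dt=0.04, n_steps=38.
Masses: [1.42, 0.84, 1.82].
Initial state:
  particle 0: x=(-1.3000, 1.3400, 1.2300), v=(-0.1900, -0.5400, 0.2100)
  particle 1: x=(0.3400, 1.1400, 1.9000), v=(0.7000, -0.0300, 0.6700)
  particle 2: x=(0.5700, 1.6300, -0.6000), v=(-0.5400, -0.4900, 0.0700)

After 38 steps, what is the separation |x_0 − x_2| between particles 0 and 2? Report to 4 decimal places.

2.0187

step 0: x0=(-1.3000, 1.3400, 1.2300) x1=(0.3400, 1.1400, 1.9000) x2=(0.5700, 1.6300, -0.6000)
step 1: x0=(-1.3074, 1.3184, 1.2384) x1=(0.3678, 1.1389, 1.9266) x2=(0.5483, 1.6104, -0.5971)
step 2: x0=(-1.3144, 1.2968, 1.2466) x1=(0.3952, 1.1378, 1.9527) x2=(0.5265, 1.5907, -0.5939)
step 3: x0=(-1.3209, 1.2752, 1.2548) x1=(0.4223, 1.1368, 1.9785) x2=(0.5045, 1.5710, -0.5904)
step 4: x0=(-1.3271, 1.2536, 1.2629) x1=(0.4490, 1.1359, 2.0038) x2=(0.4824, 1.5512, -0.5867)
step 5: x0=(-1.3329, 1.2321, 1.2709) x1=(0.4754, 1.1351, 2.0287) x2=(0.4601, 1.5314, -0.5827)
step 6: x0=(-1.3382, 1.2105, 1.2787) x1=(0.5014, 1.1343, 2.0532) x2=(0.4377, 1.5116, -0.5784)
step 7: x0=(-1.3433, 1.1890, 1.2865) x1=(0.5272, 1.1336, 2.0774) x2=(0.4151, 1.4917, -0.5739)
step 8: x0=(-1.3479, 1.1675, 1.2941) x1=(0.5525, 1.1329, 2.1011) x2=(0.3924, 1.4718, -0.5691)
step 9: x0=(-1.3522, 1.1461, 1.3016) x1=(0.5776, 1.1322, 2.1245) x2=(0.3696, 1.4518, -0.5640)
step 10: x0=(-1.3561, 1.1247, 1.3090) x1=(0.6023, 1.1316, 2.1475) x2=(0.3466, 1.4318, -0.5587)
step 11: x0=(-1.3596, 1.1033, 1.3163) x1=(0.6268, 1.1310, 2.1701) x2=(0.3235, 1.4118, -0.5531)
step 12: x0=(-1.3628, 1.0819, 1.3234) x1=(0.6509, 1.1304, 2.1924) x2=(0.3003, 1.3917, -0.5472)
step 13: x0=(-1.3657, 1.0606, 1.3304) x1=(0.6748, 1.1299, 2.2144) x2=(0.2769, 1.3716, -0.5410)
step 14: x0=(-1.3682, 1.0393, 1.3372) x1=(0.6983, 1.1293, 2.2360) x2=(0.2534, 1.3514, -0.5346)
step 15: x0=(-1.3704, 1.0181, 1.3439) x1=(0.7216, 1.1288, 2.2572) x2=(0.2297, 1.3312, -0.5279)
step 16: x0=(-1.3723, 0.9969, 1.3504) x1=(0.7445, 1.1283, 2.2782) x2=(0.2060, 1.3110, -0.5209)
step 17: x0=(-1.3738, 0.9758, 1.3568) x1=(0.7672, 1.1277, 2.2988) x2=(0.1821, 1.2907, -0.5137)
step 18: x0=(-1.3750, 0.9547, 1.3630) x1=(0.7896, 1.1272, 2.3191) x2=(0.1581, 1.2704, -0.5062)
step 19: x0=(-1.3758, 0.9336, 1.3690) x1=(0.8118, 1.1266, 2.3391) x2=(0.1339, 1.2501, -0.4984)
step 20: x0=(-1.3764, 0.9126, 1.3748) x1=(0.8336, 1.1261, 2.3588) x2=(0.1096, 1.2297, -0.4903)
step 21: x0=(-1.3766, 0.8917, 1.3805) x1=(0.8552, 1.1255, 2.3781) x2=(0.0852, 1.2093, -0.4819)
step 22: x0=(-1.3765, 0.8708, 1.3860) x1=(0.8765, 1.1249, 2.3972) x2=(0.0607, 1.1889, -0.4733)
step 23: x0=(-1.3761, 0.8500, 1.3912) x1=(0.8976, 1.1243, 2.4160) x2=(0.0360, 1.1684, -0.4643)
step 24: x0=(-1.3753, 0.8292, 1.3963) x1=(0.9184, 1.1237, 2.4346) x2=(0.0112, 1.1479, -0.4551)
step 25: x0=(-1.3743, 0.8085, 1.4012) x1=(0.9389, 1.1230, 2.4528) x2=(-0.0137, 1.1274, -0.4456)
step 26: x0=(-1.3729, 0.7879, 1.4058) x1=(0.9592, 1.1223, 2.4708) x2=(-0.0387, 1.1068, -0.4358)
step 27: x0=(-1.3712, 0.7673, 1.4102) x1=(0.9793, 1.1216, 2.4885) x2=(-0.0639, 1.0862, -0.4257)
step 28: x0=(-1.3692, 0.7468, 1.4144) x1=(0.9991, 1.1209, 2.5059) x2=(-0.0891, 1.0655, -0.4153)
step 29: x0=(-1.3669, 0.7263, 1.4183) x1=(1.0186, 1.1201, 2.5231) x2=(-0.1146, 1.0448, -0.4046)
step 30: x0=(-1.3643, 0.7059, 1.4220) x1=(1.0379, 1.1193, 2.5400) x2=(-0.1401, 1.0241, -0.3935)
step 31: x0=(-1.3614, 0.6856, 1.4255) x1=(1.0570, 1.1185, 2.5567) x2=(-0.1658, 1.0033, -0.3822)
step 32: x0=(-1.3582, 0.6654, 1.4287) x1=(1.0758, 1.1176, 2.5732) x2=(-0.1916, 0.9825, -0.3706)
step 33: x0=(-1.3547, 0.6452, 1.4316) x1=(1.0944, 1.1167, 2.5894) x2=(-0.2175, 0.9616, -0.3586)
step 34: x0=(-1.3509, 0.6251, 1.4342) x1=(1.1127, 1.1157, 2.6053) x2=(-0.2436, 0.9407, -0.3463)
step 35: x0=(-1.3467, 0.6051, 1.4366) x1=(1.1308, 1.1147, 2.6210) x2=(-0.2698, 0.9198, -0.3336)
step 36: x0=(-1.3423, 0.5852, 1.4386) x1=(1.1487, 1.1137, 2.6365) x2=(-0.2961, 0.8988, -0.3207)
step 37: x0=(-1.3375, 0.5654, 1.4403) x1=(1.1663, 1.1126, 2.6518) x2=(-0.3225, 0.8778, -0.3073)
step 38: x0=(-1.3325, 0.5456, 1.4417) x1=(1.1837, 1.1114, 2.6669) x2=(-0.3491, 0.8567, -0.2937)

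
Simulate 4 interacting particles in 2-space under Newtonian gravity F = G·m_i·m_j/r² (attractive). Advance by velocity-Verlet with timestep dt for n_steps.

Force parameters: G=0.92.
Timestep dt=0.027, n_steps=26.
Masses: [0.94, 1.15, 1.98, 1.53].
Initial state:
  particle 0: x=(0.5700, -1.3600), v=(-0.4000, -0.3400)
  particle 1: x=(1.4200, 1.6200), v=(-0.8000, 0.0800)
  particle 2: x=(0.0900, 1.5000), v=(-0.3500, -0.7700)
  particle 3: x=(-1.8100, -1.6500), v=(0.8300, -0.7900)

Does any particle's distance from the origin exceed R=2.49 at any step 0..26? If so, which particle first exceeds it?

step 0: x0=(0.5700, -1.3600) x1=(1.4200, 1.6200) x2=(0.0900, 1.5000) x3=(-1.8100, -1.6500)
step 1: x0=(0.5591, -1.3691) x1=(1.3980, 1.6221) x2=(0.0808, 1.4792) x3=(-1.7875, -1.6713)
step 2: x0=(0.5480, -1.3779) x1=(1.3752, 1.6240) x2=(0.0719, 1.4582) x3=(-1.7648, -1.6924)
step 3: x0=(0.5368, -1.3866) x1=(1.3516, 1.6257) x2=(0.0635, 1.4372) x3=(-1.7419, -1.7134)
step 4: x0=(0.5253, -1.3950) x1=(1.3271, 1.6272) x2=(0.0555, 1.4161) x3=(-1.7189, -1.7343)
step 5: x0=(0.5136, -1.4033) x1=(1.3019, 1.6284) x2=(0.0479, 1.3949) x3=(-1.6956, -1.7551)
step 6: x0=(0.5017, -1.4113) x1=(1.2757, 1.6294) x2=(0.0408, 1.3737) x3=(-1.6721, -1.7757)
step 7: x0=(0.4896, -1.4191) x1=(1.2487, 1.6302) x2=(0.0341, 1.3524) x3=(-1.6484, -1.7961)
step 8: x0=(0.4773, -1.4268) x1=(1.2209, 1.6306) x2=(0.0279, 1.3311) x3=(-1.6246, -1.8165)
step 9: x0=(0.4648, -1.4342) x1=(1.1921, 1.6308) x2=(0.0222, 1.3098) x3=(-1.6005, -1.8366)
step 10: x0=(0.4520, -1.4414) x1=(1.1624, 1.6306) x2=(0.0169, 1.2884) x3=(-1.5762, -1.8567)
step 11: x0=(0.4390, -1.4484) x1=(1.1318, 1.6300) x2=(0.0121, 1.2671) x3=(-1.5517, -1.8765)
step 12: x0=(0.4257, -1.4552) x1=(1.1002, 1.6290) x2=(0.0079, 1.2457) x3=(-1.5269, -1.8962)
step 13: x0=(0.4121, -1.4619) x1=(1.0676, 1.6276) x2=(0.0041, 1.2244) x3=(-1.5020, -1.9158)
step 14: x0=(0.3983, -1.4683) x1=(1.0340, 1.6257) x2=(0.0009, 1.2032) x3=(-1.4768, -1.9352)
step 15: x0=(0.3842, -1.4745) x1=(0.9994, 1.6233) x2=(-0.0017, 1.1820) x3=(-1.4514, -1.9544)
step 16: x0=(0.3699, -1.4806) x1=(0.9637, 1.6204) x2=(-0.0038, 1.1609) x3=(-1.4257, -1.9734)
step 17: x0=(0.3552, -1.4865) x1=(0.9270, 1.6169) x2=(-0.0054, 1.1399) x3=(-1.3998, -1.9922)
step 18: x0=(0.3402, -1.4922) x1=(0.8891, 1.6127) x2=(-0.0063, 1.1191) x3=(-1.3736, -2.0109)
step 19: x0=(0.3249, -1.4977) x1=(0.8501, 1.6077) x2=(-0.0066, 1.0985) x3=(-1.3472, -2.0293)
step 20: x0=(0.3093, -1.5031) x1=(0.8099, 1.6020) x2=(-0.0062, 1.0781) x3=(-1.3205, -2.0476)
step 21: x0=(0.2933, -1.5082) x1=(0.7684, 1.5954) x2=(-0.0052, 1.0579) x3=(-1.2936, -2.0656)
step 22: x0=(0.2770, -1.5133) x1=(0.7257, 1.5878) x2=(-0.0035, 1.0381) x3=(-1.2664, -2.0834)
step 23: x0=(0.2603, -1.5182) x1=(0.6817, 1.5792) x2=(-0.0010, 1.0187) x3=(-1.2389, -2.1010)
step 24: x0=(0.2432, -1.5229) x1=(0.6363, 1.5694) x2=(0.0021, 0.9997) x3=(-1.2111, -2.1184)
step 25: x0=(0.2258, -1.5276) x1=(0.5896, 1.5582) x2=(0.0061, 0.9812) x3=(-1.1830, -2.1355)
step 26: x0=(0.2079, -1.5321) x1=(0.5414, 1.5455) x2=(0.0108, 0.9633) x3=(-1.1546, -2.1523)

no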